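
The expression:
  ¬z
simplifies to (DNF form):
¬z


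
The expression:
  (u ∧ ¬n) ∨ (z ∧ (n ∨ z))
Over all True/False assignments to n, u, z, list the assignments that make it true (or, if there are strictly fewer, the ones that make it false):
is false only for:
  n=False, u=False, z=False;
  n=True, u=False, z=False;
  n=True, u=True, z=False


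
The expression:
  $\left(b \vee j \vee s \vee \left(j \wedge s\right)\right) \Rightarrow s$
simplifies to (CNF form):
$\left(s \vee \neg b\right) \wedge \left(s \vee \neg j\right)$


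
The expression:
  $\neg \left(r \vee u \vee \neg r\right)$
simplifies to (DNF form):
$\text{False}$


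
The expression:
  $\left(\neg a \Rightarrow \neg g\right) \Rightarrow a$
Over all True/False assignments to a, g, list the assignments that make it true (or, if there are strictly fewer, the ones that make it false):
is false only for:
  a=False, g=False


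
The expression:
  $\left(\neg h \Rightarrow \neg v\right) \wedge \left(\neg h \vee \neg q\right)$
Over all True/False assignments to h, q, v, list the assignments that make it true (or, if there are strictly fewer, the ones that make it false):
is true only for:
  h=False, q=False, v=False;
  h=False, q=True, v=False;
  h=True, q=False, v=False;
  h=True, q=False, v=True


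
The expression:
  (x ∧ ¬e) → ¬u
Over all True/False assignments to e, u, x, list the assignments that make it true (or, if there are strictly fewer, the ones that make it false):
is false only for:
  e=False, u=True, x=True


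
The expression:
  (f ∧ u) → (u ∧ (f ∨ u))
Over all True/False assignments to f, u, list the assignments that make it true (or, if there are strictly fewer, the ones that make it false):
is always true.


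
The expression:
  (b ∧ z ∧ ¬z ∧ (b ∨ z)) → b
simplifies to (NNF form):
True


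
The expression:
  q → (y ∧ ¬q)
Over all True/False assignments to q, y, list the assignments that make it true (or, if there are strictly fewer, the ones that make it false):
is true only for:
  q=False, y=False;
  q=False, y=True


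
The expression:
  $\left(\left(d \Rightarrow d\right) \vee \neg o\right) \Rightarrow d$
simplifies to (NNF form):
$d$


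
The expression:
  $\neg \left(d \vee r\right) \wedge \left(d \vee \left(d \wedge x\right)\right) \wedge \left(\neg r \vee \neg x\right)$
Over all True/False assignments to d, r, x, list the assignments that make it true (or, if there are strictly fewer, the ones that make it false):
is never true.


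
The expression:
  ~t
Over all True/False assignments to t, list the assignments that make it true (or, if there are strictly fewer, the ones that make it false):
is true only for:
  t=False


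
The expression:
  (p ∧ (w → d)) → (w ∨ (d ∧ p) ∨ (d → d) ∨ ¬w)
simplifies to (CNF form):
True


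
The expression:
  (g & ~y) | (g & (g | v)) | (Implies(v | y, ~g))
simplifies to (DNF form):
True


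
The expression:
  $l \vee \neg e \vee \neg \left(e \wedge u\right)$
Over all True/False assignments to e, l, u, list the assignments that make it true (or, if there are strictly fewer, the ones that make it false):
is false only for:
  e=True, l=False, u=True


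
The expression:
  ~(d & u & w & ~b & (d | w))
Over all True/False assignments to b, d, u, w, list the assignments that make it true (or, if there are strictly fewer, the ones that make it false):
is false only for:
  b=False, d=True, u=True, w=True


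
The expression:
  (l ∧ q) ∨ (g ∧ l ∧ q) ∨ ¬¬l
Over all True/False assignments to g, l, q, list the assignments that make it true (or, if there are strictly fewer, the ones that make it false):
is true only for:
  g=False, l=True, q=False;
  g=False, l=True, q=True;
  g=True, l=True, q=False;
  g=True, l=True, q=True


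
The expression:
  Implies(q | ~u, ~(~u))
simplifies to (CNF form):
u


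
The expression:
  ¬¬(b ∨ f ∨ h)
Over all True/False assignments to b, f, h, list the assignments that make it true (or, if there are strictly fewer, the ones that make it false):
is false only for:
  b=False, f=False, h=False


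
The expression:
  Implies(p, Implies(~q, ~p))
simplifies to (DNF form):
q | ~p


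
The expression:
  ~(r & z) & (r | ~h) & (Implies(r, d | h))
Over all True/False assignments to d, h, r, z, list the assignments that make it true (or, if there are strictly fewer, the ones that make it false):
is true only for:
  d=False, h=False, r=False, z=False;
  d=False, h=False, r=False, z=True;
  d=False, h=True, r=True, z=False;
  d=True, h=False, r=False, z=False;
  d=True, h=False, r=False, z=True;
  d=True, h=False, r=True, z=False;
  d=True, h=True, r=True, z=False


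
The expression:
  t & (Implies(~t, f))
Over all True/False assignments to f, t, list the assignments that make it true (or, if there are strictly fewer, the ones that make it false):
is true only for:
  f=False, t=True;
  f=True, t=True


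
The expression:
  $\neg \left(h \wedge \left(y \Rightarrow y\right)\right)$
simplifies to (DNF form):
$\neg h$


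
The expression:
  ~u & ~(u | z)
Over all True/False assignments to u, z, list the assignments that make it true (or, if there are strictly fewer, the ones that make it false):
is true only for:
  u=False, z=False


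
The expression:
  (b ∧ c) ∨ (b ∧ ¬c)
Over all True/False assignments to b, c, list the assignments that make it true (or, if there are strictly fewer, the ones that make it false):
is true only for:
  b=True, c=False;
  b=True, c=True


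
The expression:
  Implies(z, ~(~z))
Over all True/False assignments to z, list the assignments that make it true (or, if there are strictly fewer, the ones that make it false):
is always true.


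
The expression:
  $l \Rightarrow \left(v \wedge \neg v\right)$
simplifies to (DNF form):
$\neg l$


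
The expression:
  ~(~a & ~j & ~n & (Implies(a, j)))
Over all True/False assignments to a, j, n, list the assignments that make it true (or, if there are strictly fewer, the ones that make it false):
is false only for:
  a=False, j=False, n=False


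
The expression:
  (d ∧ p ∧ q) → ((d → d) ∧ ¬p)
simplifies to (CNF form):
¬d ∨ ¬p ∨ ¬q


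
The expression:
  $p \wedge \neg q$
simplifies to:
$p \wedge \neg q$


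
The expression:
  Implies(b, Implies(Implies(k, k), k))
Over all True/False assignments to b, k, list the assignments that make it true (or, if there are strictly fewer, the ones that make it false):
is false only for:
  b=True, k=False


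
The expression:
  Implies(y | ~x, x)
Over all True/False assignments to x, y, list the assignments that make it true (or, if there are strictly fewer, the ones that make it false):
is true only for:
  x=True, y=False;
  x=True, y=True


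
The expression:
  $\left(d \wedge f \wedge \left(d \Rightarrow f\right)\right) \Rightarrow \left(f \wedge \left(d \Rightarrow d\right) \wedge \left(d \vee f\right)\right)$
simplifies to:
$\text{True}$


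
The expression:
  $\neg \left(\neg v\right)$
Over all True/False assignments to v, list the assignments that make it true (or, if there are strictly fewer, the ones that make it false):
is true only for:
  v=True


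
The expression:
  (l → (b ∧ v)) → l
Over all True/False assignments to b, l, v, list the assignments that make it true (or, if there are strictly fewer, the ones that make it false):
is true only for:
  b=False, l=True, v=False;
  b=False, l=True, v=True;
  b=True, l=True, v=False;
  b=True, l=True, v=True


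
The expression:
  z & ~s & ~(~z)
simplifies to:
z & ~s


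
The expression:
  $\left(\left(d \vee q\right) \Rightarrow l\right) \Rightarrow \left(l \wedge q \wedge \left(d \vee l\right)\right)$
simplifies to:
$q \vee \left(d \wedge \neg l\right)$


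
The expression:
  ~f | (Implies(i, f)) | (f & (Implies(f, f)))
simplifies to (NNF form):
True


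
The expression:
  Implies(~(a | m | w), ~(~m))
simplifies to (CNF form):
a | m | w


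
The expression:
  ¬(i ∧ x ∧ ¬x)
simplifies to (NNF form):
True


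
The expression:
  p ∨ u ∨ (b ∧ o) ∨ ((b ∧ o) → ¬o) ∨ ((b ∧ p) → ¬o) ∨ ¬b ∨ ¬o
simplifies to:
True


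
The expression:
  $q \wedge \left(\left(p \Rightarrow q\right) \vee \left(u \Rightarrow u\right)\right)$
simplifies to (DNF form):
$q$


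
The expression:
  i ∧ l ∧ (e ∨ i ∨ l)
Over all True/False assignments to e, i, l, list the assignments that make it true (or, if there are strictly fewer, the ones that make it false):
is true only for:
  e=False, i=True, l=True;
  e=True, i=True, l=True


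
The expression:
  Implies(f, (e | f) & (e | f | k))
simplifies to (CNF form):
True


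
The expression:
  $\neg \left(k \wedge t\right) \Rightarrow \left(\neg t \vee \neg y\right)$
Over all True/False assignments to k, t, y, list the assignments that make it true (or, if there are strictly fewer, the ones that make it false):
is false only for:
  k=False, t=True, y=True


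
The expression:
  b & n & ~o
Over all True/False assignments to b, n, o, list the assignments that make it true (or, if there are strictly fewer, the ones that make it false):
is true only for:
  b=True, n=True, o=False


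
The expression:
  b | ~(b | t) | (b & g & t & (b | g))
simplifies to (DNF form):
b | ~t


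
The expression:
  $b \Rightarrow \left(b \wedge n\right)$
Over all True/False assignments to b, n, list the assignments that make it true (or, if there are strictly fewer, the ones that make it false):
is false only for:
  b=True, n=False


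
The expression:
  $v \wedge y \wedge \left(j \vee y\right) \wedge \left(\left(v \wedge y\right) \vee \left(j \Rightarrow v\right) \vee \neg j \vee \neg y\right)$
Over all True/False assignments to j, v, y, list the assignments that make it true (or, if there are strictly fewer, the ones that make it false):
is true only for:
  j=False, v=True, y=True;
  j=True, v=True, y=True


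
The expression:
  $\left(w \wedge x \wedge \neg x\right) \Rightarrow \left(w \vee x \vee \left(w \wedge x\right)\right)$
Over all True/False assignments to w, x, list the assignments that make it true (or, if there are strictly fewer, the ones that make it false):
is always true.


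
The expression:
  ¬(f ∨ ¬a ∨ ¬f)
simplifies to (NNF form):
False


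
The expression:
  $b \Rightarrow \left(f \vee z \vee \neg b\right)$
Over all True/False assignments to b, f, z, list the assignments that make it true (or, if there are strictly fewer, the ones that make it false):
is false only for:
  b=True, f=False, z=False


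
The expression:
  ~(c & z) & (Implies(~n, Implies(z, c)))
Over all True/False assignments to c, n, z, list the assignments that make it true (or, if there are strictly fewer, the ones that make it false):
is false only for:
  c=False, n=False, z=True;
  c=True, n=False, z=True;
  c=True, n=True, z=True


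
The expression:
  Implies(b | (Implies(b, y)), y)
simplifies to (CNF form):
y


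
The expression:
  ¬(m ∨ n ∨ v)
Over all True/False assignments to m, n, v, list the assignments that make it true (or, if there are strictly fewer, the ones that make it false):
is true only for:
  m=False, n=False, v=False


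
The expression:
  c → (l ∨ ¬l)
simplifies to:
True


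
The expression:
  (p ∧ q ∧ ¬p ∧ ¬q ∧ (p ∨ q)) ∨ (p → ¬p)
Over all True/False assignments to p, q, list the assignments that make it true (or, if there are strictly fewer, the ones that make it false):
is true only for:
  p=False, q=False;
  p=False, q=True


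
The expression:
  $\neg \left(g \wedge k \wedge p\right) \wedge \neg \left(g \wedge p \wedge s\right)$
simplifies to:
$\left(\neg k \wedge \neg s\right) \vee \neg g \vee \neg p$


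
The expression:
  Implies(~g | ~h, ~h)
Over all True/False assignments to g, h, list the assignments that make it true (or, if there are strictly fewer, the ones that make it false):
is false only for:
  g=False, h=True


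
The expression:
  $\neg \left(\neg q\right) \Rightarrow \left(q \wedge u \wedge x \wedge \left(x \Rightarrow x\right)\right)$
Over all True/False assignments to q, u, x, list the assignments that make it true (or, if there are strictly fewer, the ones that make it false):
is false only for:
  q=True, u=False, x=False;
  q=True, u=False, x=True;
  q=True, u=True, x=False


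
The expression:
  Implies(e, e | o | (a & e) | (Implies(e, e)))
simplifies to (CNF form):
True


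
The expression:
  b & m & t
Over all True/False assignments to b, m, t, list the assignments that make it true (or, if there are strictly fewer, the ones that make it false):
is true only for:
  b=True, m=True, t=True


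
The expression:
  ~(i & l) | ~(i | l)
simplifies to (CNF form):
~i | ~l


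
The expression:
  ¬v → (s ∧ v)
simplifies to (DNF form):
v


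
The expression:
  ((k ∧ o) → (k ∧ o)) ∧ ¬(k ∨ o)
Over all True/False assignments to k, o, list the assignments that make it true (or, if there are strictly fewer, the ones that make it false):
is true only for:
  k=False, o=False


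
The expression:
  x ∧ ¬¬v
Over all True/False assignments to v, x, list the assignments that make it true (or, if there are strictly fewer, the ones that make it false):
is true only for:
  v=True, x=True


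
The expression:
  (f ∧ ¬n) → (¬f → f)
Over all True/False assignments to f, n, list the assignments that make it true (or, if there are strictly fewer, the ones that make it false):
is always true.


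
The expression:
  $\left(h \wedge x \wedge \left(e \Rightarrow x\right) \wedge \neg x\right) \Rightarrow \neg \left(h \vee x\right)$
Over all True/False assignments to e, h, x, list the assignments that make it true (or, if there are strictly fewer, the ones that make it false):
is always true.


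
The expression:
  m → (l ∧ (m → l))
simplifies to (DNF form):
l ∨ ¬m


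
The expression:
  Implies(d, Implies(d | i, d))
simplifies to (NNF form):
True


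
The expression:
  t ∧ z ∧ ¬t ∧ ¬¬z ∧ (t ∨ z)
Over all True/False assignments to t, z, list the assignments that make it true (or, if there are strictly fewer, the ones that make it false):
is never true.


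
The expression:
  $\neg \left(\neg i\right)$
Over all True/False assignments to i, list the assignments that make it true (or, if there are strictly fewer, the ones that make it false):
is true only for:
  i=True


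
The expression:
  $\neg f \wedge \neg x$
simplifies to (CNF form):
$\neg f \wedge \neg x$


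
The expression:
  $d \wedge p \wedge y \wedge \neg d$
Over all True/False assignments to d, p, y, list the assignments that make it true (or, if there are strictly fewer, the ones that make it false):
is never true.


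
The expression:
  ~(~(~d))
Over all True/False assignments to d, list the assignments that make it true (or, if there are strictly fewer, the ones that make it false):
is true only for:
  d=False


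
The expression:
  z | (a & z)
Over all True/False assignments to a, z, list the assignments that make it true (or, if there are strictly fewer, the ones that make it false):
is true only for:
  a=False, z=True;
  a=True, z=True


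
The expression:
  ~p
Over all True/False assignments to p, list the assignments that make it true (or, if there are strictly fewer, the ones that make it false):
is true only for:
  p=False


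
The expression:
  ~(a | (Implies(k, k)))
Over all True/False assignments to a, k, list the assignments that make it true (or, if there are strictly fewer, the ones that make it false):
is never true.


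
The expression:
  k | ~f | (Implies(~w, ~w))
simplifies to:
True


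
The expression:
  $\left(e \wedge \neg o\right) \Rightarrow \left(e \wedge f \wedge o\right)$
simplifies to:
$o \vee \neg e$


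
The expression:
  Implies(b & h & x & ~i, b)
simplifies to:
True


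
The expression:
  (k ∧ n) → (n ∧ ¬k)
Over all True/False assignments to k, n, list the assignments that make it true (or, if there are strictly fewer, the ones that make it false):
is false only for:
  k=True, n=True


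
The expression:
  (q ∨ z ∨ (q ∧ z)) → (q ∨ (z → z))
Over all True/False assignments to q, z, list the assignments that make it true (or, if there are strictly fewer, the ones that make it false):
is always true.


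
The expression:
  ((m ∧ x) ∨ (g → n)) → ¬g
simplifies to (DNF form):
(¬m ∧ ¬n) ∨ (¬n ∧ ¬x) ∨ ¬g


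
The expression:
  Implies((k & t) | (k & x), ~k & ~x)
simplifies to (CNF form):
(~k | ~t) & (~k | ~x)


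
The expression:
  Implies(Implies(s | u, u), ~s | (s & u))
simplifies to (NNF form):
True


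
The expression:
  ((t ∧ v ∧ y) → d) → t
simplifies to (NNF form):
t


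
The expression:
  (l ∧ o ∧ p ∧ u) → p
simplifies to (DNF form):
True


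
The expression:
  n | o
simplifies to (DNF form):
n | o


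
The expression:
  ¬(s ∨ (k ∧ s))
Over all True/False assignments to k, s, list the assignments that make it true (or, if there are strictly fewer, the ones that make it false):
is true only for:
  k=False, s=False;
  k=True, s=False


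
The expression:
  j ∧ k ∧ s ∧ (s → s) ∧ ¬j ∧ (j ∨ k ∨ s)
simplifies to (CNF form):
False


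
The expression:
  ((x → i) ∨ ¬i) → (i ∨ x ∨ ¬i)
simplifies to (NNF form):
True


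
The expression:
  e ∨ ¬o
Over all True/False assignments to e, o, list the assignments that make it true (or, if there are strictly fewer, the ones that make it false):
is false only for:
  e=False, o=True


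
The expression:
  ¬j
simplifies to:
¬j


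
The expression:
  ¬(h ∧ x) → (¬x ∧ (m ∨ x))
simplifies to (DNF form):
(h ∧ x) ∨ (m ∧ ¬x)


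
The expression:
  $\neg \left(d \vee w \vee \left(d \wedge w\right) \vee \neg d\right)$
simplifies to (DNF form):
$\text{False}$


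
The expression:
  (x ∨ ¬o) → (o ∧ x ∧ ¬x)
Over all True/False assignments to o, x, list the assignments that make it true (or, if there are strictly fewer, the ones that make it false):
is true only for:
  o=True, x=False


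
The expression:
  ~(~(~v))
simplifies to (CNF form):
~v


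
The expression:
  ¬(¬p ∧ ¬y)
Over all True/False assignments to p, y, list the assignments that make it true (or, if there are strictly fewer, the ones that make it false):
is false only for:
  p=False, y=False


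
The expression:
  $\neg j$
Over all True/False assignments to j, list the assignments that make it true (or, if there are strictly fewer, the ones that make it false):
is true only for:
  j=False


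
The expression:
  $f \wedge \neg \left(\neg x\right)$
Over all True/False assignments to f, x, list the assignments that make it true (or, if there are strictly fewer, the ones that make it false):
is true only for:
  f=True, x=True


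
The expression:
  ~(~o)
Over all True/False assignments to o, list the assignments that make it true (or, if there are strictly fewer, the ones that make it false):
is true only for:
  o=True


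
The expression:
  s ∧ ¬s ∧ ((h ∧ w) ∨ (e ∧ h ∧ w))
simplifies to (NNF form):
False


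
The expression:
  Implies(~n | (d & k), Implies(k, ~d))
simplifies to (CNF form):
~d | ~k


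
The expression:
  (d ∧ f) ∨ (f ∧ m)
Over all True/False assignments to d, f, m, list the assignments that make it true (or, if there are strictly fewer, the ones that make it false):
is true only for:
  d=False, f=True, m=True;
  d=True, f=True, m=False;
  d=True, f=True, m=True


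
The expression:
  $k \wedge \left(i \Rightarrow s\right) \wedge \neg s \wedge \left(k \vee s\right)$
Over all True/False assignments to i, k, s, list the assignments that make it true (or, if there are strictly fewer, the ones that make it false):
is true only for:
  i=False, k=True, s=False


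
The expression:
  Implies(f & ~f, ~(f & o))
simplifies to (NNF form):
True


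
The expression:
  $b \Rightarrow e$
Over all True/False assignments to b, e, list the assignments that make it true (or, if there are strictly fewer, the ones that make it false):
is false only for:
  b=True, e=False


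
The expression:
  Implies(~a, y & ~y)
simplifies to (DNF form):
a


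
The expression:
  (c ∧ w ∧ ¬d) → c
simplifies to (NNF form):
True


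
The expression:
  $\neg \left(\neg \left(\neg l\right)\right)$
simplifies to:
$\neg l$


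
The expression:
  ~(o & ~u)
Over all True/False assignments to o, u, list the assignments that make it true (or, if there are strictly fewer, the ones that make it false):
is false only for:
  o=True, u=False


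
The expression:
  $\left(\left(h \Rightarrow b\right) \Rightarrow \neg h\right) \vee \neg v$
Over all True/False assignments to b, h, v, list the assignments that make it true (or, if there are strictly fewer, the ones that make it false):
is false only for:
  b=True, h=True, v=True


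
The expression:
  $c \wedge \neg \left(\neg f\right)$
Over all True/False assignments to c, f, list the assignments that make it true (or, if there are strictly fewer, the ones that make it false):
is true only for:
  c=True, f=True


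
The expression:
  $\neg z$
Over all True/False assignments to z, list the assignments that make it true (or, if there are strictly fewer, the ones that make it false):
is true only for:
  z=False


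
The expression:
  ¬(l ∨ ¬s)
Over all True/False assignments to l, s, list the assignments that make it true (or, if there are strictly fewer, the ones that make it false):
is true only for:
  l=False, s=True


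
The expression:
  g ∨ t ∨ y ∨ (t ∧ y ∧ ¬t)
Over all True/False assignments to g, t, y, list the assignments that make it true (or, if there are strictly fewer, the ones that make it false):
is false only for:
  g=False, t=False, y=False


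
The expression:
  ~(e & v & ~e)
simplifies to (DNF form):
True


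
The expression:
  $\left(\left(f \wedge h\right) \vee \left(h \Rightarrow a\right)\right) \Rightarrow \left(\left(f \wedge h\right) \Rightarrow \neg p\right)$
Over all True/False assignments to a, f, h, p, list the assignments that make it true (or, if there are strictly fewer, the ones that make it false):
is false only for:
  a=False, f=True, h=True, p=True;
  a=True, f=True, h=True, p=True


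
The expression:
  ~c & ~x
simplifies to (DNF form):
~c & ~x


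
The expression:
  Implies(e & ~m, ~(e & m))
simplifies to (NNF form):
True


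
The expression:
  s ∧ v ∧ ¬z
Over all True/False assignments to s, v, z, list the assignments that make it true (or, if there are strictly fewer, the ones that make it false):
is true only for:
  s=True, v=True, z=False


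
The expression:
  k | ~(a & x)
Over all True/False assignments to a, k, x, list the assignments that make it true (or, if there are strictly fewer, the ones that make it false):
is false only for:
  a=True, k=False, x=True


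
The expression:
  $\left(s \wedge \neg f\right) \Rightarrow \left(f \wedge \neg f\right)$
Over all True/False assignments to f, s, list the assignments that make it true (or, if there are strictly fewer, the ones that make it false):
is false only for:
  f=False, s=True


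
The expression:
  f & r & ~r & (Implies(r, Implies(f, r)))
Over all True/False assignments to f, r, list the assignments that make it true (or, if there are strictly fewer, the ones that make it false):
is never true.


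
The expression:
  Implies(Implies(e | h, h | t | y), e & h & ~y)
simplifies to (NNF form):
e & ~y & (h | ~t)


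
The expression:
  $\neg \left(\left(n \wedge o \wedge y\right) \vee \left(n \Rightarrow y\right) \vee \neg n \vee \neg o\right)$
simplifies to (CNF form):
$n \wedge o \wedge \neg y$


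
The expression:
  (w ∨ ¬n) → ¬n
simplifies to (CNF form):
¬n ∨ ¬w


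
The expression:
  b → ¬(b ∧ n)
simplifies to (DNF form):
¬b ∨ ¬n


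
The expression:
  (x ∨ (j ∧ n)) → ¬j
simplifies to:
(¬n ∧ ¬x) ∨ ¬j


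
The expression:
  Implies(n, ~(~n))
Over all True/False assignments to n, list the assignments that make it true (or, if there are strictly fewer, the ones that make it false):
is always true.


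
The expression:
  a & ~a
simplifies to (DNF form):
False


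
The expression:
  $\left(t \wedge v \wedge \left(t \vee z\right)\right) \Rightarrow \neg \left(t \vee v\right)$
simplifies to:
$\neg t \vee \neg v$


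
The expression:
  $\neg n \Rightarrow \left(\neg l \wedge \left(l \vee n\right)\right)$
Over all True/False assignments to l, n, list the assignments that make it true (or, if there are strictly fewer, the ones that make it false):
is true only for:
  l=False, n=True;
  l=True, n=True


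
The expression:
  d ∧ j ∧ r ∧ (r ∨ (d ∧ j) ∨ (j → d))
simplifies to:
d ∧ j ∧ r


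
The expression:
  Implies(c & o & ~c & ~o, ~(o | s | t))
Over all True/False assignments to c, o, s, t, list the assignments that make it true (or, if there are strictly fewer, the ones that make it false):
is always true.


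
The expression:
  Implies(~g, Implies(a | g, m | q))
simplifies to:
g | m | q | ~a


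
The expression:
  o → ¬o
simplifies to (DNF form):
¬o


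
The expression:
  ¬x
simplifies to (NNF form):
¬x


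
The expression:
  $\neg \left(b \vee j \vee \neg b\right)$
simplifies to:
$\text{False}$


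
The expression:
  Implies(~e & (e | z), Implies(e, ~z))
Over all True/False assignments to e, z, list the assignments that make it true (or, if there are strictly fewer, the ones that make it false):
is always true.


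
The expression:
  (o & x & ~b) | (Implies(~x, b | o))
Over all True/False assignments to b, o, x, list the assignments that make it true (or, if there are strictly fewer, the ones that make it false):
is false only for:
  b=False, o=False, x=False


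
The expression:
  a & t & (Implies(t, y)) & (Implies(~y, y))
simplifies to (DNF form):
a & t & y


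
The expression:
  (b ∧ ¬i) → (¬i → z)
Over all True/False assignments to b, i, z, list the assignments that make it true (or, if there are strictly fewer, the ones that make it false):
is false only for:
  b=True, i=False, z=False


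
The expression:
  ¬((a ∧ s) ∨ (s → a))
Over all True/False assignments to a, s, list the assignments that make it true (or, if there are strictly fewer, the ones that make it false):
is true only for:
  a=False, s=True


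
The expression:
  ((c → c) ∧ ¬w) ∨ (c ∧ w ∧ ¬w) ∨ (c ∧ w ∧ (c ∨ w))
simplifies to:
c ∨ ¬w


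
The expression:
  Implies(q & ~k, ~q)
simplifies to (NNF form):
k | ~q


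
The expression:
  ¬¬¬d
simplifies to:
¬d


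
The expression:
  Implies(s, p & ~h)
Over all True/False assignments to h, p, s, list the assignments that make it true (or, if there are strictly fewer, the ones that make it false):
is false only for:
  h=False, p=False, s=True;
  h=True, p=False, s=True;
  h=True, p=True, s=True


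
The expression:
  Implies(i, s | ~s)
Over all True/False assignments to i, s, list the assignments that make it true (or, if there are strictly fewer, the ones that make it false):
is always true.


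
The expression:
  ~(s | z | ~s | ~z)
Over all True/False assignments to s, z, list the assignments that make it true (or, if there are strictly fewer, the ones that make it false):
is never true.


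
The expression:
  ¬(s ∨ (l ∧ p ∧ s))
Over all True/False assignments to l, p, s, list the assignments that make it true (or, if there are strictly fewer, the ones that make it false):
is true only for:
  l=False, p=False, s=False;
  l=False, p=True, s=False;
  l=True, p=False, s=False;
  l=True, p=True, s=False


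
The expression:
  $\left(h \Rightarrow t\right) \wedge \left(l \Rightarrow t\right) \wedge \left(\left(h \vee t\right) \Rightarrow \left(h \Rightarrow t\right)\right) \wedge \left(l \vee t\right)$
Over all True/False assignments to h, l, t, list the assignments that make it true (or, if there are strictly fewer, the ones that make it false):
is true only for:
  h=False, l=False, t=True;
  h=False, l=True, t=True;
  h=True, l=False, t=True;
  h=True, l=True, t=True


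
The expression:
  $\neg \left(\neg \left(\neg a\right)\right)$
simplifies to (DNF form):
$\neg a$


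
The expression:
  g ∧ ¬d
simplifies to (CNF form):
g ∧ ¬d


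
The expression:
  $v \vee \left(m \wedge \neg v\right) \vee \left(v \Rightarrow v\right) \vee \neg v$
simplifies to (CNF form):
$\text{True}$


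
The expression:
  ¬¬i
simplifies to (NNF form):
i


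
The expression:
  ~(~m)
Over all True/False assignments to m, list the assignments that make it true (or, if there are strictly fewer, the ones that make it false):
is true only for:
  m=True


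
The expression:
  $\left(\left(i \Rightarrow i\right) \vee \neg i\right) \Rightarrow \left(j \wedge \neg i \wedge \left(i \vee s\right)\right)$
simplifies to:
$j \wedge s \wedge \neg i$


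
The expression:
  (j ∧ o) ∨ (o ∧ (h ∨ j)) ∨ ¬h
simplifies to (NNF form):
o ∨ ¬h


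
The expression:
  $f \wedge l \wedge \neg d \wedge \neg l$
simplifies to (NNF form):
$\text{False}$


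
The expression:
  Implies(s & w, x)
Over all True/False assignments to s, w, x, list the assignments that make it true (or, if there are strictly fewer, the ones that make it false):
is false only for:
  s=True, w=True, x=False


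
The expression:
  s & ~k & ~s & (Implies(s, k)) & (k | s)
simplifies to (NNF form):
False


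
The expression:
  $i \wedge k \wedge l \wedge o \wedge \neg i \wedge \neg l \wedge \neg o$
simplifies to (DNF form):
$\text{False}$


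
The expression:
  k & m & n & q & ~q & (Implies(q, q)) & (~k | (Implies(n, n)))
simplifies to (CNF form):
False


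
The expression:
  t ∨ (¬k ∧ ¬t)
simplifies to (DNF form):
t ∨ ¬k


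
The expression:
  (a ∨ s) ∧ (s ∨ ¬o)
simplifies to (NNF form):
s ∨ (a ∧ ¬o)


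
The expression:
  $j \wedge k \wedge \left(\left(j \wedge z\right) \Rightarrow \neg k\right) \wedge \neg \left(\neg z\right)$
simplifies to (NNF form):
$\text{False}$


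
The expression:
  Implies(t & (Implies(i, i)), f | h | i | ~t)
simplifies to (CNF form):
f | h | i | ~t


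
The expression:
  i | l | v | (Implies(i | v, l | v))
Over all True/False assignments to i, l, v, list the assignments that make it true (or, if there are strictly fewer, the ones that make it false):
is always true.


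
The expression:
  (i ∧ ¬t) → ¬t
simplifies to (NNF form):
True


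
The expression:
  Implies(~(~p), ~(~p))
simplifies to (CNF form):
True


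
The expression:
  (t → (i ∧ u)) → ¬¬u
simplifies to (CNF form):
t ∨ u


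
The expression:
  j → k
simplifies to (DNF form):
k ∨ ¬j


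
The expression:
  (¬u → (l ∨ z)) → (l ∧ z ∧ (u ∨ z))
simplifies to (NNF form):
(l ∧ z) ∨ (¬l ∧ ¬u ∧ ¬z)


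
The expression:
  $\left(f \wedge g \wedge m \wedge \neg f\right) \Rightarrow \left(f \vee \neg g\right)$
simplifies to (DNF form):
$\text{True}$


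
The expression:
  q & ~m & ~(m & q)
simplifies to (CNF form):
q & ~m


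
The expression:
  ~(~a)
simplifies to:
a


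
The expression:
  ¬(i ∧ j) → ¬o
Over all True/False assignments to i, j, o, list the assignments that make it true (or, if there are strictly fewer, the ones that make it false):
is false only for:
  i=False, j=False, o=True;
  i=False, j=True, o=True;
  i=True, j=False, o=True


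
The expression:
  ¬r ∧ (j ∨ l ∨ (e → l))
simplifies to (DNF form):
(j ∧ ¬r) ∨ (l ∧ ¬r) ∨ (¬e ∧ ¬r)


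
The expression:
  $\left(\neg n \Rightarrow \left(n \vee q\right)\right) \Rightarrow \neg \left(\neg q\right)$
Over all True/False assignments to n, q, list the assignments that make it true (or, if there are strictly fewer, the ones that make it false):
is false only for:
  n=True, q=False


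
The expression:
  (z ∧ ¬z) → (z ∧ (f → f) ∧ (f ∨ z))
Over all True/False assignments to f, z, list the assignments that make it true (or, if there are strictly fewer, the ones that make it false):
is always true.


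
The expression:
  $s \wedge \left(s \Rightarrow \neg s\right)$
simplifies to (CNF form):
$\text{False}$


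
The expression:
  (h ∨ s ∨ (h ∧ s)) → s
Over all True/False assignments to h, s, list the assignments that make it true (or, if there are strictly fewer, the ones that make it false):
is false only for:
  h=True, s=False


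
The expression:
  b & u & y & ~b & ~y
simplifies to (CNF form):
False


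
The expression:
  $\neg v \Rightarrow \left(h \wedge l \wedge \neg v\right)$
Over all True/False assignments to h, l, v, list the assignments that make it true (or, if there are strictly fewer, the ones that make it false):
is false only for:
  h=False, l=False, v=False;
  h=False, l=True, v=False;
  h=True, l=False, v=False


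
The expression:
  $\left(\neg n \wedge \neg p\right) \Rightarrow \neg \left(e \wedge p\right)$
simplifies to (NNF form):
$\text{True}$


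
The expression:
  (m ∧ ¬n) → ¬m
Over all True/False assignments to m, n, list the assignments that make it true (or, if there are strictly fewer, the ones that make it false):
is false only for:
  m=True, n=False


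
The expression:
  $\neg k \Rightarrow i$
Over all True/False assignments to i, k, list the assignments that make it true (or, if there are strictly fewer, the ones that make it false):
is false only for:
  i=False, k=False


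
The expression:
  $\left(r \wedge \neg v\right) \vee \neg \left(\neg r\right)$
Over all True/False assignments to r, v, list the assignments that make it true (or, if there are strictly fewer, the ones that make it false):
is true only for:
  r=True, v=False;
  r=True, v=True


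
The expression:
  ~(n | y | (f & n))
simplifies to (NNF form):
~n & ~y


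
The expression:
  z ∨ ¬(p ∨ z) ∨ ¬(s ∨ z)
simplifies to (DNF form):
z ∨ ¬p ∨ ¬s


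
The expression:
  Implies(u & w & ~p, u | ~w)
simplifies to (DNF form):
True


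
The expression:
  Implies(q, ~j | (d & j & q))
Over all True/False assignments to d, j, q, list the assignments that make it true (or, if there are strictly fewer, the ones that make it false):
is false only for:
  d=False, j=True, q=True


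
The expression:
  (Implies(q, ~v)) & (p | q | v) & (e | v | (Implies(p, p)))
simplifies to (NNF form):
(p | q | v) & (~q | ~v)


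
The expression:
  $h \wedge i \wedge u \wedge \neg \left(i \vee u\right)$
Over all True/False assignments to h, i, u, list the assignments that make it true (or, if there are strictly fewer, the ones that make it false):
is never true.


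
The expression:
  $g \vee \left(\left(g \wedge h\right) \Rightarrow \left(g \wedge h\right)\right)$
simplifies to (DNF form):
$\text{True}$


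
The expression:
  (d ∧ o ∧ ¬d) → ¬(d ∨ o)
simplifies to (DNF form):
True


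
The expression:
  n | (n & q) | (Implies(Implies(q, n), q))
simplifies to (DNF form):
n | q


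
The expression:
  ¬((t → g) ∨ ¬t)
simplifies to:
t ∧ ¬g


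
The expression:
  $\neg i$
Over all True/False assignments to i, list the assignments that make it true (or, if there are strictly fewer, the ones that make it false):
is true only for:
  i=False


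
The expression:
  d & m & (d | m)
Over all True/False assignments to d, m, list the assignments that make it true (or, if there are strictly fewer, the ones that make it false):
is true only for:
  d=True, m=True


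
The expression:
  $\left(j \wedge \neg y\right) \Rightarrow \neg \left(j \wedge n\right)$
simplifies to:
$y \vee \neg j \vee \neg n$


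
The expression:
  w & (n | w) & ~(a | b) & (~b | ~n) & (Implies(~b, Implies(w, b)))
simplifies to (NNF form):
False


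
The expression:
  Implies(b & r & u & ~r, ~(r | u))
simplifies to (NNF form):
True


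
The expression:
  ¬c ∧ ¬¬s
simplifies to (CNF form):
s ∧ ¬c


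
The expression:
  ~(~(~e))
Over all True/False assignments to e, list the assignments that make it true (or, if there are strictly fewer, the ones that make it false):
is true only for:
  e=False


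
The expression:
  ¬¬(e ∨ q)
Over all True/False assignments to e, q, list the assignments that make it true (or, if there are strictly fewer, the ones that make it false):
is false only for:
  e=False, q=False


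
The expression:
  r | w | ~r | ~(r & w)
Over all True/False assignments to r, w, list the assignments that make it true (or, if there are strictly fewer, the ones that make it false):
is always true.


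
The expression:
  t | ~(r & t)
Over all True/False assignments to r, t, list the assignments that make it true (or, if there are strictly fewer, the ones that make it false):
is always true.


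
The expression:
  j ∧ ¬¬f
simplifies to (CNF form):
f ∧ j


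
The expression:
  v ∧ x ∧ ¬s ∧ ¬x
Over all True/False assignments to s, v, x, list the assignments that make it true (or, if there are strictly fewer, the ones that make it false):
is never true.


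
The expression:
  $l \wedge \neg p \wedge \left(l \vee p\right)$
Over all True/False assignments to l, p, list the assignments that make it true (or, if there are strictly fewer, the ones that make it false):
is true only for:
  l=True, p=False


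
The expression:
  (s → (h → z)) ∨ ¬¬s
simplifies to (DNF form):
True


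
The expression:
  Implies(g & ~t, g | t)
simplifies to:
True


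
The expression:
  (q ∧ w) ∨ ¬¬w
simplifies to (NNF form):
w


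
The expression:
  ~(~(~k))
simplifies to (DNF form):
~k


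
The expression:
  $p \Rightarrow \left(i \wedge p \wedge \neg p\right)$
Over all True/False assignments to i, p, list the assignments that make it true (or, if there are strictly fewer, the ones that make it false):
is true only for:
  i=False, p=False;
  i=True, p=False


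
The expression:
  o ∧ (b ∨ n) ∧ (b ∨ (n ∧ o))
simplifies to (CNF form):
o ∧ (b ∨ n)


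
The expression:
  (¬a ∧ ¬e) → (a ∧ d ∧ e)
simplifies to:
a ∨ e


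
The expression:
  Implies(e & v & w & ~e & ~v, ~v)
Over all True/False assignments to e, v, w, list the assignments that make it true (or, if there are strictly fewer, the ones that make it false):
is always true.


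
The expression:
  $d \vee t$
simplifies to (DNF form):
$d \vee t$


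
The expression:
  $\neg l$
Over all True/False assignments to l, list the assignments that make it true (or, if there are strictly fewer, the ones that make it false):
is true only for:
  l=False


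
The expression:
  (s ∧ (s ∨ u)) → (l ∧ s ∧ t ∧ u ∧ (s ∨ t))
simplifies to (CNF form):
(l ∨ ¬s) ∧ (t ∨ ¬s) ∧ (u ∨ ¬s)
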